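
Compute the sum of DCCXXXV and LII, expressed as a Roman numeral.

DCCXXXV = 735
LII = 52
735 + 52 = 787

DCCLXXXVII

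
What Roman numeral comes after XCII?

XCII = 92, so the next integer is 92 + 1 = 93

XCIII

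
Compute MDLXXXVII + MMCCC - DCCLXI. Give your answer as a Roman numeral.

MDLXXXVII = 1587, MMCCC = 2300, DCCLXI = 761
1587 + 2300 = 3887
3887 - 761 = 3126

MMMCXXVI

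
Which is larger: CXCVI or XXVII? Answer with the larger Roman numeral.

CXCVI = 196
XXVII = 27
196 is larger

CXCVI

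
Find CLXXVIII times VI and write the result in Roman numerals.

CLXXVIII = 178
VI = 6
178 × 6 = 1068

MLXVIII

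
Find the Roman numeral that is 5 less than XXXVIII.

XXXVIII = 38
38 - 5 = 33

XXXIII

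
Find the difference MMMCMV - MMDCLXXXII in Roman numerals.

MMMCMV = 3905
MMDCLXXXII = 2682
3905 - 2682 = 1223

MCCXXIII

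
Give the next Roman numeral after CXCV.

CXCV = 195, so the next integer is 195 + 1 = 196

CXCVI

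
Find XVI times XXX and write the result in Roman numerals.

XVI = 16
XXX = 30
16 × 30 = 480

CDLXXX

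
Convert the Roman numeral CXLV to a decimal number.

CXLV: C=100, XL=40, V=5
100 + 40 + 5 = 145

145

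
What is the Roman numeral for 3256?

Convert 3256 to Roman numerals:
  3256 contains 3×1000 (MMM)
  256 contains 2×100 (CC)
  56 contains 1×50 (L)
  6 contains 1×5 (V)
  1 contains 1×1 (I)

MMMCCLVI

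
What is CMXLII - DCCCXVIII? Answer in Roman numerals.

CMXLII = 942
DCCCXVIII = 818
942 - 818 = 124

CXXIV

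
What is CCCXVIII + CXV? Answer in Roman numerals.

CCCXVIII = 318
CXV = 115
318 + 115 = 433

CDXXXIII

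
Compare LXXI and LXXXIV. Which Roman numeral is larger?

LXXI = 71
LXXXIV = 84
84 is larger

LXXXIV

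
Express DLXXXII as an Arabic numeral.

DLXXXII: D=500, L=50, X=10, X=10, X=10, I=1, I=1
500 + 50 + 10 + 10 + 10 + 1 + 1 = 582

582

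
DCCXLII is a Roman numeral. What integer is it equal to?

DCCXLII: D=500, C=100, C=100, XL=40, I=1, I=1
500 + 100 + 100 + 40 + 1 + 1 = 742

742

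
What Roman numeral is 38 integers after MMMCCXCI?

MMMCCXCI = 3291
3291 + 38 = 3329

MMMCCCXXIX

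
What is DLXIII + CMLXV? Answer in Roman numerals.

DLXIII = 563
CMLXV = 965
563 + 965 = 1528

MDXXVIII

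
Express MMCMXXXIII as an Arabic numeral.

MMCMXXXIII: M=1000, M=1000, CM=900, X=10, X=10, X=10, I=1, I=1, I=1
1000 + 1000 + 900 + 10 + 10 + 10 + 1 + 1 + 1 = 2933

2933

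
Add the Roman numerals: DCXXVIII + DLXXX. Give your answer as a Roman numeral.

DCXXVIII = 628
DLXXX = 580
628 + 580 = 1208

MCCVIII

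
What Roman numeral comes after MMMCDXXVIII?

MMMCDXXVIII = 3428; next is 3429

MMMCDXXIX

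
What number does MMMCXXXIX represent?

MMMCXXXIX: M=1000, M=1000, M=1000, C=100, X=10, X=10, X=10, IX=9
1000 + 1000 + 1000 + 100 + 10 + 10 + 10 + 9 = 3139

3139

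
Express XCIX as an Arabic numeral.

XCIX: XC=90, IX=9
90 + 9 = 99

99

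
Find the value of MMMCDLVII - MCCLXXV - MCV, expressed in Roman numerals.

MMMCDLVII = 3457, MCCLXXV = 1275, MCV = 1105
3457 - 1275 = 2182
2182 - 1105 = 1077

MLXXVII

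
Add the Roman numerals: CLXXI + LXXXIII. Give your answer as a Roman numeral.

CLXXI = 171
LXXXIII = 83
171 + 83 = 254

CCLIV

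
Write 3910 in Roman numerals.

Convert 3910 to Roman numerals:
  3910 contains 3×1000 (MMM)
  910 contains 1×900 (CM)
  10 contains 1×10 (X)

MMMCMX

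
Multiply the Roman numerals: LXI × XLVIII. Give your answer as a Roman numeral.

LXI = 61
XLVIII = 48
61 × 48 = 2928

MMCMXXVIII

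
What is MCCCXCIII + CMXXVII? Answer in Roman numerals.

MCCCXCIII = 1393
CMXXVII = 927
1393 + 927 = 2320

MMCCCXX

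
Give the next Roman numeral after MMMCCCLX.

MMMCCCLX = 3360; next is 3361

MMMCCCLXI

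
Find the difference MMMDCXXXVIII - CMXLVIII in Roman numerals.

MMMDCXXXVIII = 3638
CMXLVIII = 948
3638 - 948 = 2690

MMDCXC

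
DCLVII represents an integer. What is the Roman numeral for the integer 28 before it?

DCLVII = 657
657 - 28 = 629

DCXXIX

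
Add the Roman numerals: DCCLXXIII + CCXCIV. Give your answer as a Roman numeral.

DCCLXXIII = 773
CCXCIV = 294
773 + 294 = 1067

MLXVII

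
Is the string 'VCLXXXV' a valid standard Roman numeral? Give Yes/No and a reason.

'VCLXXXV': V should not appear more than once

No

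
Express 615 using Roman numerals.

Convert 615 to Roman numerals:
  615 contains 1×500 (D)
  115 contains 1×100 (C)
  15 contains 1×10 (X)
  5 contains 1×5 (V)

DCXV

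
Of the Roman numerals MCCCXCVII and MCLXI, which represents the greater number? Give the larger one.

MCCCXCVII = 1397
MCLXI = 1161
1397 is larger

MCCCXCVII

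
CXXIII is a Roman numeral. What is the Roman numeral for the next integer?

CXXIII = 123, so the next integer is 123 + 1 = 124

CXXIV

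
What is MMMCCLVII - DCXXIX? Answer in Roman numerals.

MMMCCLVII = 3257
DCXXIX = 629
3257 - 629 = 2628

MMDCXXVIII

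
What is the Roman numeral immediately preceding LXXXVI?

LXXXVI = 86, so the previous integer is 86 - 1 = 85

LXXXV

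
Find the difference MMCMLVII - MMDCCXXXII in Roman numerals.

MMCMLVII = 2957
MMDCCXXXII = 2732
2957 - 2732 = 225

CCXXV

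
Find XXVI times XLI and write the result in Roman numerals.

XXVI = 26
XLI = 41
26 × 41 = 1066

MLXVI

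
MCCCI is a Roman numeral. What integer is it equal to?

MCCCI: M=1000, C=100, C=100, C=100, I=1
1000 + 100 + 100 + 100 + 1 = 1301

1301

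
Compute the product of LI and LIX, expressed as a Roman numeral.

LI = 51
LIX = 59
51 × 59 = 3009

MMMIX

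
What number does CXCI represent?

CXCI: C=100, XC=90, I=1
100 + 90 + 1 = 191

191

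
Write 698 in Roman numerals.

Convert 698 to Roman numerals:
  698 contains 1×500 (D)
  198 contains 1×100 (C)
  98 contains 1×90 (XC)
  8 contains 1×5 (V)
  3 contains 3×1 (III)

DCXCVIII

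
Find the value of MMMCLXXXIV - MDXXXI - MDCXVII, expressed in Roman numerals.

MMMCLXXXIV = 3184, MDXXXI = 1531, MDCXVII = 1617
3184 - 1531 = 1653
1653 - 1617 = 36

XXXVI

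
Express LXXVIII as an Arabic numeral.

LXXVIII: L=50, X=10, X=10, V=5, I=1, I=1, I=1
50 + 10 + 10 + 5 + 1 + 1 + 1 = 78

78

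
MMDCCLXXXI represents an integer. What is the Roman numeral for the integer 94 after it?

MMDCCLXXXI = 2781
2781 + 94 = 2875

MMDCCCLXXV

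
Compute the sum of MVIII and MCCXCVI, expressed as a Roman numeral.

MVIII = 1008
MCCXCVI = 1296
1008 + 1296 = 2304

MMCCCIV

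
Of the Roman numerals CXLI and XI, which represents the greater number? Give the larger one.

CXLI = 141
XI = 11
141 is larger

CXLI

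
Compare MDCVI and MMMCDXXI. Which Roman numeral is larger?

MDCVI = 1606
MMMCDXXI = 3421
3421 is larger

MMMCDXXI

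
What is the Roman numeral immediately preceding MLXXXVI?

MLXXXVI = 1086, so the previous integer is 1086 - 1 = 1085

MLXXXV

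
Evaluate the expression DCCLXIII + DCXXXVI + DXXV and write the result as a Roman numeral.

DCCLXIII = 763, DCXXXVI = 636, DXXV = 525
763 + 636 = 1399
1399 + 525 = 1924

MCMXXIV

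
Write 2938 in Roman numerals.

Convert 2938 to Roman numerals:
  2938 contains 2×1000 (MM)
  938 contains 1×900 (CM)
  38 contains 3×10 (XXX)
  8 contains 1×5 (V)
  3 contains 3×1 (III)

MMCMXXXVIII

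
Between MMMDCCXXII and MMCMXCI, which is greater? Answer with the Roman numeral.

MMMDCCXXII = 3722
MMCMXCI = 2991
3722 is larger

MMMDCCXXII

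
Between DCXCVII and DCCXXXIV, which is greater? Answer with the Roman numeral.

DCXCVII = 697
DCCXXXIV = 734
734 is larger

DCCXXXIV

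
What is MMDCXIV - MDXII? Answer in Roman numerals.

MMDCXIV = 2614
MDXII = 1512
2614 - 1512 = 1102

MCII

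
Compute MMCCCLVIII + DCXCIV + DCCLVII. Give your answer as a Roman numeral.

MMCCCLVIII = 2358, DCXCIV = 694, DCCLVII = 757
2358 + 694 = 3052
3052 + 757 = 3809

MMMDCCCIX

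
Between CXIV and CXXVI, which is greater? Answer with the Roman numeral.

CXIV = 114
CXXVI = 126
126 is larger

CXXVI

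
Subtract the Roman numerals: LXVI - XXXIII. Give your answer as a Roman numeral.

LXVI = 66
XXXIII = 33
66 - 33 = 33

XXXIII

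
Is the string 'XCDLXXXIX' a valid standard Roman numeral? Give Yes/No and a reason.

'XCDLXXXIX': X (position 1) comes before the larger symbol D (position 3) without being directly in front of it as a subtractive pair; apart from IV, IX, XL, XC, CD and CM, symbols must go from largest to smallest

No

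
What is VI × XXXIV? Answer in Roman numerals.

VI = 6
XXXIV = 34
6 × 34 = 204

CCIV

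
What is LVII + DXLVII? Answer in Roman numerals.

LVII = 57
DXLVII = 547
57 + 547 = 604

DCIV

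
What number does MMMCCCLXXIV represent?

MMMCCCLXXIV: M=1000, M=1000, M=1000, C=100, C=100, C=100, L=50, X=10, X=10, IV=4
1000 + 1000 + 1000 + 100 + 100 + 100 + 50 + 10 + 10 + 4 = 3374

3374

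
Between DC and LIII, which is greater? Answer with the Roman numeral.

DC = 600
LIII = 53
600 is larger

DC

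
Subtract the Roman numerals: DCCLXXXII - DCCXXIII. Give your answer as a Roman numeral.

DCCLXXXII = 782
DCCXXIII = 723
782 - 723 = 59

LIX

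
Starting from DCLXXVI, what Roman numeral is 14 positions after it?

DCLXXVI = 676
676 + 14 = 690

DCXC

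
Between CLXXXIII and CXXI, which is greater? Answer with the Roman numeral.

CLXXXIII = 183
CXXI = 121
183 is larger

CLXXXIII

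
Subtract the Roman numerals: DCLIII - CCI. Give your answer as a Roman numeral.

DCLIII = 653
CCI = 201
653 - 201 = 452

CDLII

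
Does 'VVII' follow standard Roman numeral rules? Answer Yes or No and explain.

'VVII': V should not appear more than once

No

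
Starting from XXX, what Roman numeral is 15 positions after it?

XXX = 30
30 + 15 = 45

XLV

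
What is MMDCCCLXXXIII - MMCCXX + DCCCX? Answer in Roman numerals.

MMDCCCLXXXIII = 2883, MMCCXX = 2220, DCCCX = 810
2883 - 2220 = 663
663 + 810 = 1473

MCDLXXIII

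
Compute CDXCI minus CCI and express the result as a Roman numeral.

CDXCI = 491
CCI = 201
491 - 201 = 290

CCXC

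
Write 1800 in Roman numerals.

Convert 1800 to Roman numerals:
  1800 contains 1×1000 (M)
  800 contains 1×500 (D)
  300 contains 3×100 (CCC)

MDCCC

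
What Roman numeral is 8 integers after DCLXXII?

DCLXXII = 672
672 + 8 = 680

DCLXXX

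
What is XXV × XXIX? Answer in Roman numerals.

XXV = 25
XXIX = 29
25 × 29 = 725

DCCXXV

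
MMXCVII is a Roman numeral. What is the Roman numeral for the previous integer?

MMXCVII = 2097, so the previous integer is 2097 - 1 = 2096

MMXCVI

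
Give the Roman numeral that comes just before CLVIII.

CLVIII = 158; previous is 157

CLVII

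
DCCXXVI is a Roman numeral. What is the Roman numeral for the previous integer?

DCCXXVI = 726, so the previous integer is 726 - 1 = 725

DCCXXV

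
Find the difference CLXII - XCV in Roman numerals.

CLXII = 162
XCV = 95
162 - 95 = 67

LXVII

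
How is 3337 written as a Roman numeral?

Convert 3337 to Roman numerals:
  3337 contains 3×1000 (MMM)
  337 contains 3×100 (CCC)
  37 contains 3×10 (XXX)
  7 contains 1×5 (V)
  2 contains 2×1 (II)

MMMCCCXXXVII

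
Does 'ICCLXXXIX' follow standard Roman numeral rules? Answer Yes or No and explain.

'ICCLXXXIX': Invalid subtractive combination: IC

No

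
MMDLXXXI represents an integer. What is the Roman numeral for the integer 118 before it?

MMDLXXXI = 2581
2581 - 118 = 2463

MMCDLXIII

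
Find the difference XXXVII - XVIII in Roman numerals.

XXXVII = 37
XVIII = 18
37 - 18 = 19

XIX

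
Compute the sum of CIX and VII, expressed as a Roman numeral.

CIX = 109
VII = 7
109 + 7 = 116

CXVI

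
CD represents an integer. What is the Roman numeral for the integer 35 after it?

CD = 400
400 + 35 = 435

CDXXXV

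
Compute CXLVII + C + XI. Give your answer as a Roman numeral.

CXLVII = 147, C = 100, XI = 11
147 + 100 = 247
247 + 11 = 258

CCLVIII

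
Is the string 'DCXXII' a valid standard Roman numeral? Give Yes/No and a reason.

'DCXXII': Check the rules: uses only the symbols I, V, X, L, C, D, M; no symbol is repeated more than three times in a row; V, L and D each appear at most once; no smaller symbol precedes a larger one (values never increase from left to right). Value: D (500) + C (100) + X (10) + X (10) + I (1) + I (1) = 622. So it is a valid standard Roman numeral.

Yes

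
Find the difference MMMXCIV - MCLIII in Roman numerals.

MMMXCIV = 3094
MCLIII = 1153
3094 - 1153 = 1941

MCMXLI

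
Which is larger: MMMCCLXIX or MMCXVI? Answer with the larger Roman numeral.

MMMCCLXIX = 3269
MMCXVI = 2116
3269 is larger

MMMCCLXIX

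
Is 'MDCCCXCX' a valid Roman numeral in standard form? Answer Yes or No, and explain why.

'MDCCCXCX': X cannot come right after the subtractive pair XC: once X is subtracted in XC, the next symbol must be smaller than X

No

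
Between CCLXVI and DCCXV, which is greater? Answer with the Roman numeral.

CCLXVI = 266
DCCXV = 715
715 is larger

DCCXV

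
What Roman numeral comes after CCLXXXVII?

CCLXXXVII = 287; next is 288

CCLXXXVIII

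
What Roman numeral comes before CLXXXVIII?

CLXXXVIII = 188; previous is 187

CLXXXVII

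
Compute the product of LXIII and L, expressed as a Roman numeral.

LXIII = 63
L = 50
63 × 50 = 3150

MMMCL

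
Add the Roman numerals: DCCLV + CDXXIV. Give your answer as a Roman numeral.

DCCLV = 755
CDXXIV = 424
755 + 424 = 1179

MCLXXIX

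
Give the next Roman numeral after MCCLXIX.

MCCLXIX = 1269; next is 1270

MCCLXX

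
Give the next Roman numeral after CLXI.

CLXI = 161; next is 162

CLXII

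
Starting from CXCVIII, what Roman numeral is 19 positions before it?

CXCVIII = 198
198 - 19 = 179

CLXXIX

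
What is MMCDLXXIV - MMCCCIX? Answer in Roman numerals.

MMCDLXXIV = 2474
MMCCCIX = 2309
2474 - 2309 = 165

CLXV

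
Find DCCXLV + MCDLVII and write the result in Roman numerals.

DCCXLV = 745
MCDLVII = 1457
745 + 1457 = 2202

MMCCII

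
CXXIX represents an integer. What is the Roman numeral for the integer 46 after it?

CXXIX = 129
129 + 46 = 175

CLXXV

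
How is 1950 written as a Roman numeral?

Convert 1950 to Roman numerals:
  1950 contains 1×1000 (M)
  950 contains 1×900 (CM)
  50 contains 1×50 (L)

MCML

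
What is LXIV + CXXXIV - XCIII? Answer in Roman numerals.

LXIV = 64, CXXXIV = 134, XCIII = 93
64 + 134 = 198
198 - 93 = 105

CV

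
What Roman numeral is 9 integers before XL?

XL = 40
40 - 9 = 31

XXXI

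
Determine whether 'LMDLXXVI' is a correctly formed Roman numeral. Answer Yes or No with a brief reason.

'LMDLXXVI': L should not appear more than once

No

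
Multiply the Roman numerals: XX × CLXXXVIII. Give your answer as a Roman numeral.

XX = 20
CLXXXVIII = 188
20 × 188 = 3760

MMMDCCLX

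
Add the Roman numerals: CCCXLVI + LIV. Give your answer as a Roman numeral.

CCCXLVI = 346
LIV = 54
346 + 54 = 400

CD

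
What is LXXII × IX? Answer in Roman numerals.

LXXII = 72
IX = 9
72 × 9 = 648

DCXLVIII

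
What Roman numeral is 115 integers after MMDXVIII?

MMDXVIII = 2518
2518 + 115 = 2633

MMDCXXXIII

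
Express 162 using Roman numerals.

Convert 162 to Roman numerals:
  162 contains 1×100 (C)
  62 contains 1×50 (L)
  12 contains 1×10 (X)
  2 contains 2×1 (II)

CLXII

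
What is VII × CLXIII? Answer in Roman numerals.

VII = 7
CLXIII = 163
7 × 163 = 1141

MCXLI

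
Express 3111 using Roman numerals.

Convert 3111 to Roman numerals:
  3111 contains 3×1000 (MMM)
  111 contains 1×100 (C)
  11 contains 1×10 (X)
  1 contains 1×1 (I)

MMMCXI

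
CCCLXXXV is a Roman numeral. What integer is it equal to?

CCCLXXXV: C=100, C=100, C=100, L=50, X=10, X=10, X=10, V=5
100 + 100 + 100 + 50 + 10 + 10 + 10 + 5 = 385

385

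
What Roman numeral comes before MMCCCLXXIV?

MMCCCLXXIV = 2374, so the previous integer is 2374 - 1 = 2373

MMCCCLXXIII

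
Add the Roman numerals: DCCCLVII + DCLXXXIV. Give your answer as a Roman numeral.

DCCCLVII = 857
DCLXXXIV = 684
857 + 684 = 1541

MDXLI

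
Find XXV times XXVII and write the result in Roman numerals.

XXV = 25
XXVII = 27
25 × 27 = 675

DCLXXV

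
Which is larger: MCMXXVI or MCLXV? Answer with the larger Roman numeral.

MCMXXVI = 1926
MCLXV = 1165
1926 is larger

MCMXXVI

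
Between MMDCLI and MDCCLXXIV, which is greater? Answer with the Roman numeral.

MMDCLI = 2651
MDCCLXXIV = 1774
2651 is larger

MMDCLI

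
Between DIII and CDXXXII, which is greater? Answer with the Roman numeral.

DIII = 503
CDXXXII = 432
503 is larger

DIII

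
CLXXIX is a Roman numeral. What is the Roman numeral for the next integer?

CLXXIX = 179, so the next integer is 179 + 1 = 180

CLXXX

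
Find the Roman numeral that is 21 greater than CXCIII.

CXCIII = 193
193 + 21 = 214

CCXIV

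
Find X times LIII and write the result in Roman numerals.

X = 10
LIII = 53
10 × 53 = 530

DXXX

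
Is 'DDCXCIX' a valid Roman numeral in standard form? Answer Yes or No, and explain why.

'DDCXCIX': D should not appear more than once

No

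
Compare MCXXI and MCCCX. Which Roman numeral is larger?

MCXXI = 1121
MCCCX = 1310
1310 is larger

MCCCX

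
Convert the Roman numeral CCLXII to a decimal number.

CCLXII: C=100, C=100, L=50, X=10, I=1, I=1
100 + 100 + 50 + 10 + 1 + 1 = 262

262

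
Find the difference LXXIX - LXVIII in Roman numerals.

LXXIX = 79
LXVIII = 68
79 - 68 = 11

XI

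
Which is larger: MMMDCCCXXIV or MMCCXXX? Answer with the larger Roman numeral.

MMMDCCCXXIV = 3824
MMCCXXX = 2230
3824 is larger

MMMDCCCXXIV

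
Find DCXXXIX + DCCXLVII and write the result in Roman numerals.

DCXXXIX = 639
DCCXLVII = 747
639 + 747 = 1386

MCCCLXXXVI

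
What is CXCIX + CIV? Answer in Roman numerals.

CXCIX = 199
CIV = 104
199 + 104 = 303

CCCIII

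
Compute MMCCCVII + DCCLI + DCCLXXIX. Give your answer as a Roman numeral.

MMCCCVII = 2307, DCCLI = 751, DCCLXXIX = 779
2307 + 751 = 3058
3058 + 779 = 3837

MMMDCCCXXXVII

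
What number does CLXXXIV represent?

CLXXXIV: C=100, L=50, X=10, X=10, X=10, IV=4
100 + 50 + 10 + 10 + 10 + 4 = 184

184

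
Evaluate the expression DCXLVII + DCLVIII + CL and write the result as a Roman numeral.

DCXLVII = 647, DCLVIII = 658, CL = 150
647 + 658 = 1305
1305 + 150 = 1455

MCDLV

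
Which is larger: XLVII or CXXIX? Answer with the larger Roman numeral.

XLVII = 47
CXXIX = 129
129 is larger

CXXIX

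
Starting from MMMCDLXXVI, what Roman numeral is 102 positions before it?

MMMCDLXXVI = 3476
3476 - 102 = 3374

MMMCCCLXXIV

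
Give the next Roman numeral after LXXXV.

LXXXV = 85; next is 86

LXXXVI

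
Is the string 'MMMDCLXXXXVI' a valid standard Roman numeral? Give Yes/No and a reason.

'MMMDCLXXXXVI': More than 3 consecutive X's

No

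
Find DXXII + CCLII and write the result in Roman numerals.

DXXII = 522
CCLII = 252
522 + 252 = 774

DCCLXXIV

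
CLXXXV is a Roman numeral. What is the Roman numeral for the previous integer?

CLXXXV = 185; previous is 184

CLXXXIV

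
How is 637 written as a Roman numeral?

Convert 637 to Roman numerals:
  637 contains 1×500 (D)
  137 contains 1×100 (C)
  37 contains 3×10 (XXX)
  7 contains 1×5 (V)
  2 contains 2×1 (II)

DCXXXVII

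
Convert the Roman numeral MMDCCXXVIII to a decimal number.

MMDCCXXVIII: M=1000, M=1000, D=500, C=100, C=100, X=10, X=10, V=5, I=1, I=1, I=1
1000 + 1000 + 500 + 100 + 100 + 10 + 10 + 5 + 1 + 1 + 1 = 2728

2728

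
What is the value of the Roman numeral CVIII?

CVIII: C=100, V=5, I=1, I=1, I=1
100 + 5 + 1 + 1 + 1 = 108

108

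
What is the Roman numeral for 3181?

Convert 3181 to Roman numerals:
  3181 contains 3×1000 (MMM)
  181 contains 1×100 (C)
  81 contains 1×50 (L)
  31 contains 3×10 (XXX)
  1 contains 1×1 (I)

MMMCLXXXI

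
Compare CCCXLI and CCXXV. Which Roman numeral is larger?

CCCXLI = 341
CCXXV = 225
341 is larger

CCCXLI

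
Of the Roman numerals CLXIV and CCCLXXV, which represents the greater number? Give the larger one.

CLXIV = 164
CCCLXXV = 375
375 is larger

CCCLXXV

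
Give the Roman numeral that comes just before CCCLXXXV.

CCCLXXXV = 385, so the previous integer is 385 - 1 = 384

CCCLXXXIV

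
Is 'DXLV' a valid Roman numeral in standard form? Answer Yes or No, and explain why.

'DXLV': Check the rules: uses only the symbols I, V, X, L, C, D, M; no symbol is repeated more than three times in a row; V, L and D each appear at most once; the only place a smaller symbol precedes a larger one is the allowed subtractive pair XL, the symbol right after such a pair (if any) is smaller than the pair's first symbol, and otherwise the values never increase from left to right. Value: D (500) + XL (40) + V (5) = 545. So it is a valid standard Roman numeral.

Yes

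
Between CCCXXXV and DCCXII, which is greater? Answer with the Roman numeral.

CCCXXXV = 335
DCCXII = 712
712 is larger

DCCXII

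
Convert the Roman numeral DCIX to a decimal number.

DCIX: D=500, C=100, IX=9
500 + 100 + 9 = 609

609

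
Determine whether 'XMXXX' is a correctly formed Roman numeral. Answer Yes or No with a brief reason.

'XMXXX': Invalid subtractive combination: XM

No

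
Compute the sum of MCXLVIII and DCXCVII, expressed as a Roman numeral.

MCXLVIII = 1148
DCXCVII = 697
1148 + 697 = 1845

MDCCCXLV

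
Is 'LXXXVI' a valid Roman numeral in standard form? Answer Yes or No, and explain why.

'LXXXVI': Check the rules: uses only the symbols I, V, X, L, C, D, M; no symbol is repeated more than three times in a row; V, L and D each appear at most once; no smaller symbol precedes a larger one (values never increase from left to right). Value: L (50) + X (10) + X (10) + X (10) + V (5) + I (1) = 86. So it is a valid standard Roman numeral.

Yes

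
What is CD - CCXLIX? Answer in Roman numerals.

CD = 400
CCXLIX = 249
400 - 249 = 151

CLI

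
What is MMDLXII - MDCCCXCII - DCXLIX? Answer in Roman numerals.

MMDLXII = 2562, MDCCCXCII = 1892, DCXLIX = 649
2562 - 1892 = 670
670 - 649 = 21

XXI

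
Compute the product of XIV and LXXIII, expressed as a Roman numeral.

XIV = 14
LXXIII = 73
14 × 73 = 1022

MXXII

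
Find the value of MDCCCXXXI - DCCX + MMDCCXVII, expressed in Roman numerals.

MDCCCXXXI = 1831, DCCX = 710, MMDCCXVII = 2717
1831 - 710 = 1121
1121 + 2717 = 3838

MMMDCCCXXXVIII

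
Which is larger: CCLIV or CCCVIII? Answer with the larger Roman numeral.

CCLIV = 254
CCCVIII = 308
308 is larger

CCCVIII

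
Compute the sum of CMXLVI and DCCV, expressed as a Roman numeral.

CMXLVI = 946
DCCV = 705
946 + 705 = 1651

MDCLI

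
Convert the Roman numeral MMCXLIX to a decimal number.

MMCXLIX: M=1000, M=1000, C=100, XL=40, IX=9
1000 + 1000 + 100 + 40 + 9 = 2149

2149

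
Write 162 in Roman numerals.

Convert 162 to Roman numerals:
  162 contains 1×100 (C)
  62 contains 1×50 (L)
  12 contains 1×10 (X)
  2 contains 2×1 (II)

CLXII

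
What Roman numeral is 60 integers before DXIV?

DXIV = 514
514 - 60 = 454

CDLIV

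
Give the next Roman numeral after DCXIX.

DCXIX = 619, so the next integer is 619 + 1 = 620

DCXX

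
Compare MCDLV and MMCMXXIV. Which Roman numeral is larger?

MCDLV = 1455
MMCMXXIV = 2924
2924 is larger

MMCMXXIV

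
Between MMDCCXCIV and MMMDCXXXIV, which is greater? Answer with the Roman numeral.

MMDCCXCIV = 2794
MMMDCXXXIV = 3634
3634 is larger

MMMDCXXXIV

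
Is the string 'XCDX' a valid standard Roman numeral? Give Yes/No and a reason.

'XCDX': X (position 1) comes before the larger symbol D (position 3) without being directly in front of it as a subtractive pair; apart from IV, IX, XL, XC, CD and CM, symbols must go from largest to smallest

No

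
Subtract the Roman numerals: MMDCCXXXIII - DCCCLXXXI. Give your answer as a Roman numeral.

MMDCCXXXIII = 2733
DCCCLXXXI = 881
2733 - 881 = 1852

MDCCCLII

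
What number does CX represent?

CX: C=100, X=10
100 + 10 = 110

110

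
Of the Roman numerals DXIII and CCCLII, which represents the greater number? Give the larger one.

DXIII = 513
CCCLII = 352
513 is larger

DXIII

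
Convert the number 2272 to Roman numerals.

Convert 2272 to Roman numerals:
  2272 contains 2×1000 (MM)
  272 contains 2×100 (CC)
  72 contains 1×50 (L)
  22 contains 2×10 (XX)
  2 contains 2×1 (II)

MMCCLXXII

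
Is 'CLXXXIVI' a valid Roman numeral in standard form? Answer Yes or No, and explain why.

'CLXXXIVI': I cannot come right after the subtractive pair IV: once I is subtracted in IV, the next symbol must be smaller than I

No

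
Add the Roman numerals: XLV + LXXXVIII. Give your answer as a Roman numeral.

XLV = 45
LXXXVIII = 88
45 + 88 = 133

CXXXIII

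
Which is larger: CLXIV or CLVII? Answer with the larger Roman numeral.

CLXIV = 164
CLVII = 157
164 is larger

CLXIV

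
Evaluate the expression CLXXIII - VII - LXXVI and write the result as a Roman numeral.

CLXXIII = 173, VII = 7, LXXVI = 76
173 - 7 = 166
166 - 76 = 90

XC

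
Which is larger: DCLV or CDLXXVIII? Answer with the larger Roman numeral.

DCLV = 655
CDLXXVIII = 478
655 is larger

DCLV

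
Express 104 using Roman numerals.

Convert 104 to Roman numerals:
  104 contains 1×100 (C)
  4 contains 1×4 (IV)

CIV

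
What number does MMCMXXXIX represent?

MMCMXXXIX: M=1000, M=1000, CM=900, X=10, X=10, X=10, IX=9
1000 + 1000 + 900 + 10 + 10 + 10 + 9 = 2939

2939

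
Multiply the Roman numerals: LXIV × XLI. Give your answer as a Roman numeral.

LXIV = 64
XLI = 41
64 × 41 = 2624

MMDCXXIV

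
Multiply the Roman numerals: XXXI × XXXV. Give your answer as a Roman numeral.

XXXI = 31
XXXV = 35
31 × 35 = 1085

MLXXXV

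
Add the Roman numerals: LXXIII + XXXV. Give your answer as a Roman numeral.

LXXIII = 73
XXXV = 35
73 + 35 = 108

CVIII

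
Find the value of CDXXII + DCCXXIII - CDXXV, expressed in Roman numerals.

CDXXII = 422, DCCXXIII = 723, CDXXV = 425
422 + 723 = 1145
1145 - 425 = 720

DCCXX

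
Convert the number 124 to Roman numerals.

Convert 124 to Roman numerals:
  124 contains 1×100 (C)
  24 contains 2×10 (XX)
  4 contains 1×4 (IV)

CXXIV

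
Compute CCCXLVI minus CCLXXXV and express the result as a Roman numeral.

CCCXLVI = 346
CCLXXXV = 285
346 - 285 = 61

LXI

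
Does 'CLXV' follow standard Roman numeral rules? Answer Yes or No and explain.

'CLXV': Check the rules: uses only the symbols I, V, X, L, C, D, M; no symbol is repeated more than three times in a row; V, L and D each appear at most once; no smaller symbol precedes a larger one (values never increase from left to right). Value: C (100) + L (50) + X (10) + V (5) = 165. So it is a valid standard Roman numeral.

Yes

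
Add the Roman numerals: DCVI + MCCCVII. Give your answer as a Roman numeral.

DCVI = 606
MCCCVII = 1307
606 + 1307 = 1913

MCMXIII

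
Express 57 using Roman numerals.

Convert 57 to Roman numerals:
  57 contains 1×50 (L)
  7 contains 1×5 (V)
  2 contains 2×1 (II)

LVII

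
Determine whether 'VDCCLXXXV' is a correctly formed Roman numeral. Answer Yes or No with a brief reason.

'VDCCLXXXV': V should not appear more than once

No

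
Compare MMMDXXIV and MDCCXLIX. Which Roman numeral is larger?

MMMDXXIV = 3524
MDCCXLIX = 1749
3524 is larger

MMMDXXIV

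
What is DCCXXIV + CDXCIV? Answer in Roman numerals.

DCCXXIV = 724
CDXCIV = 494
724 + 494 = 1218

MCCXVIII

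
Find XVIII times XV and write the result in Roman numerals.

XVIII = 18
XV = 15
18 × 15 = 270

CCLXX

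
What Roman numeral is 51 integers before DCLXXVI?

DCLXXVI = 676
676 - 51 = 625

DCXXV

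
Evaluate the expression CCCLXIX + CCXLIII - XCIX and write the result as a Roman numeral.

CCCLXIX = 369, CCXLIII = 243, XCIX = 99
369 + 243 = 612
612 - 99 = 513

DXIII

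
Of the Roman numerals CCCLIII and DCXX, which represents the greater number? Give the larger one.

CCCLIII = 353
DCXX = 620
620 is larger

DCXX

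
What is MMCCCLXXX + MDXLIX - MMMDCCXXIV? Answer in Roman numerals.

MMCCCLXXX = 2380, MDXLIX = 1549, MMMDCCXXIV = 3724
2380 + 1549 = 3929
3929 - 3724 = 205

CCV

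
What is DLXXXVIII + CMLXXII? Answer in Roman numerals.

DLXXXVIII = 588
CMLXXII = 972
588 + 972 = 1560

MDLX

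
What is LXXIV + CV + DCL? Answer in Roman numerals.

LXXIV = 74, CV = 105, DCL = 650
74 + 105 = 179
179 + 650 = 829

DCCCXXIX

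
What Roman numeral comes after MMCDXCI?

MMCDXCI = 2491; next is 2492

MMCDXCII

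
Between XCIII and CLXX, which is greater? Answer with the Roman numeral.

XCIII = 93
CLXX = 170
170 is larger

CLXX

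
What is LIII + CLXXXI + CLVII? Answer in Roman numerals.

LIII = 53, CLXXXI = 181, CLVII = 157
53 + 181 = 234
234 + 157 = 391

CCCXCI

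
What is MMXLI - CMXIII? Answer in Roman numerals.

MMXLI = 2041
CMXIII = 913
2041 - 913 = 1128

MCXXVIII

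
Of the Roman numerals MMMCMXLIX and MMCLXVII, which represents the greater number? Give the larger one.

MMMCMXLIX = 3949
MMCLXVII = 2167
3949 is larger

MMMCMXLIX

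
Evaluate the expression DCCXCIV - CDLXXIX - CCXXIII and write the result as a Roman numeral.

DCCXCIV = 794, CDLXXIX = 479, CCXXIII = 223
794 - 479 = 315
315 - 223 = 92

XCII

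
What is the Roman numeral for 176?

Convert 176 to Roman numerals:
  176 contains 1×100 (C)
  76 contains 1×50 (L)
  26 contains 2×10 (XX)
  6 contains 1×5 (V)
  1 contains 1×1 (I)

CLXXVI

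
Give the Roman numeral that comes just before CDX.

CDX = 410, so the previous integer is 410 - 1 = 409

CDIX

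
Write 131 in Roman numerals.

Convert 131 to Roman numerals:
  131 contains 1×100 (C)
  31 contains 3×10 (XXX)
  1 contains 1×1 (I)

CXXXI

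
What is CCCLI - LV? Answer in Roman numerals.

CCCLI = 351
LV = 55
351 - 55 = 296

CCXCVI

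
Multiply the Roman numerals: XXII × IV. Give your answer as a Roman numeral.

XXII = 22
IV = 4
22 × 4 = 88

LXXXVIII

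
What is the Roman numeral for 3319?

Convert 3319 to Roman numerals:
  3319 contains 3×1000 (MMM)
  319 contains 3×100 (CCC)
  19 contains 1×10 (X)
  9 contains 1×9 (IX)

MMMCCCXIX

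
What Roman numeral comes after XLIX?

XLIX = 49; next is 50

L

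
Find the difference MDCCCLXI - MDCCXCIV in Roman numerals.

MDCCCLXI = 1861
MDCCXCIV = 1794
1861 - 1794 = 67

LXVII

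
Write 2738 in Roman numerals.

Convert 2738 to Roman numerals:
  2738 contains 2×1000 (MM)
  738 contains 1×500 (D)
  238 contains 2×100 (CC)
  38 contains 3×10 (XXX)
  8 contains 1×5 (V)
  3 contains 3×1 (III)

MMDCCXXXVIII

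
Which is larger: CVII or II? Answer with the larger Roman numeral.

CVII = 107
II = 2
107 is larger

CVII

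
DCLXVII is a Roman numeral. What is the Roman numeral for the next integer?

DCLXVII = 667; next is 668

DCLXVIII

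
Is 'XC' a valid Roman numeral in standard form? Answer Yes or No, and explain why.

'XC': Check the rules: uses only the symbols I, V, X, L, C, D, M; no symbol is repeated more than three times in a row; V, L and D each appear at most once; the only place a smaller symbol precedes a larger one is the allowed subtractive pair XC, the symbol right after such a pair (if any) is smaller than the pair's first symbol, and otherwise the values never increase from left to right. Value: XC = 90. So it is a valid standard Roman numeral.

Yes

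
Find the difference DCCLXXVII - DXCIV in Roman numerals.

DCCLXXVII = 777
DXCIV = 594
777 - 594 = 183

CLXXXIII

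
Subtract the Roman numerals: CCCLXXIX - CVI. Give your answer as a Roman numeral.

CCCLXXIX = 379
CVI = 106
379 - 106 = 273

CCLXXIII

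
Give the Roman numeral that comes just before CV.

CV = 105, so the previous integer is 105 - 1 = 104

CIV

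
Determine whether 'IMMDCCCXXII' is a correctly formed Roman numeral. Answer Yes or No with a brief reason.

'IMMDCCCXXII': Invalid subtractive combination: IM

No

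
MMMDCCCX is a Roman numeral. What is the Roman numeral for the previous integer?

MMMDCCCX = 3810, so the previous integer is 3810 - 1 = 3809

MMMDCCCIX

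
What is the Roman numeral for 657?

Convert 657 to Roman numerals:
  657 contains 1×500 (D)
  157 contains 1×100 (C)
  57 contains 1×50 (L)
  7 contains 1×5 (V)
  2 contains 2×1 (II)

DCLVII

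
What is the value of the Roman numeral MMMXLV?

MMMXLV: M=1000, M=1000, M=1000, XL=40, V=5
1000 + 1000 + 1000 + 40 + 5 = 3045

3045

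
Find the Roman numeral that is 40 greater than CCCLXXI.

CCCLXXI = 371
371 + 40 = 411

CDXI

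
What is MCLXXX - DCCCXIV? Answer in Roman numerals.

MCLXXX = 1180
DCCCXIV = 814
1180 - 814 = 366

CCCLXVI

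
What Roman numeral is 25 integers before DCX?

DCX = 610
610 - 25 = 585

DLXXXV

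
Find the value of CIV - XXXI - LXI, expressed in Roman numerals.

CIV = 104, XXXI = 31, LXI = 61
104 - 31 = 73
73 - 61 = 12

XII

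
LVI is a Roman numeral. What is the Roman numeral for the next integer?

LVI = 56; next is 57

LVII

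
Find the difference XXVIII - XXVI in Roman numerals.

XXVIII = 28
XXVI = 26
28 - 26 = 2

II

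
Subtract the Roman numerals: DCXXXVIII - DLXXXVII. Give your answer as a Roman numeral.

DCXXXVIII = 638
DLXXXVII = 587
638 - 587 = 51

LI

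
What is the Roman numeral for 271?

Convert 271 to Roman numerals:
  271 contains 2×100 (CC)
  71 contains 1×50 (L)
  21 contains 2×10 (XX)
  1 contains 1×1 (I)

CCLXXI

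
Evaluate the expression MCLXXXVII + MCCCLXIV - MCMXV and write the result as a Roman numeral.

MCLXXXVII = 1187, MCCCLXIV = 1364, MCMXV = 1915
1187 + 1364 = 2551
2551 - 1915 = 636

DCXXXVI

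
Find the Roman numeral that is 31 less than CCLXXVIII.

CCLXXVIII = 278
278 - 31 = 247

CCXLVII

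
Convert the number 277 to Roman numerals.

Convert 277 to Roman numerals:
  277 contains 2×100 (CC)
  77 contains 1×50 (L)
  27 contains 2×10 (XX)
  7 contains 1×5 (V)
  2 contains 2×1 (II)

CCLXXVII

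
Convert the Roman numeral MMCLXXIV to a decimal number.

MMCLXXIV: M=1000, M=1000, C=100, L=50, X=10, X=10, IV=4
1000 + 1000 + 100 + 50 + 10 + 10 + 4 = 2174

2174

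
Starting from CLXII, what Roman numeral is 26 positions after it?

CLXII = 162
162 + 26 = 188

CLXXXVIII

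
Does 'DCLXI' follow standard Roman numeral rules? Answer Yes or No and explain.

'DCLXI': Check the rules: uses only the symbols I, V, X, L, C, D, M; no symbol is repeated more than three times in a row; V, L and D each appear at most once; no smaller symbol precedes a larger one (values never increase from left to right). Value: D (500) + C (100) + L (50) + X (10) + I (1) = 661. So it is a valid standard Roman numeral.

Yes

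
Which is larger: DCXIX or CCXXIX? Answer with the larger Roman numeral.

DCXIX = 619
CCXXIX = 229
619 is larger

DCXIX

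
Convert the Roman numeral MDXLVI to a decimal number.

MDXLVI: M=1000, D=500, XL=40, V=5, I=1
1000 + 500 + 40 + 5 + 1 = 1546

1546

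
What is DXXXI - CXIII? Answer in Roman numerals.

DXXXI = 531
CXIII = 113
531 - 113 = 418

CDXVIII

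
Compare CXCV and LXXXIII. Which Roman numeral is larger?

CXCV = 195
LXXXIII = 83
195 is larger

CXCV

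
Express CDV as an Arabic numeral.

CDV: CD=400, V=5
400 + 5 = 405

405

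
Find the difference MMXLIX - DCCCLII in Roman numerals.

MMXLIX = 2049
DCCCLII = 852
2049 - 852 = 1197

MCXCVII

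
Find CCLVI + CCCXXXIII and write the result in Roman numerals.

CCLVI = 256
CCCXXXIII = 333
256 + 333 = 589

DLXXXIX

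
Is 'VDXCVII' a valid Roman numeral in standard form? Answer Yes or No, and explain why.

'VDXCVII': V should not appear more than once

No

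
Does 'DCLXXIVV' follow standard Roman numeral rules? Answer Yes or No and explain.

'DCLXXIVV': V should not appear more than once

No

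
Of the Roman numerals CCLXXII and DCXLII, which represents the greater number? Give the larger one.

CCLXXII = 272
DCXLII = 642
642 is larger

DCXLII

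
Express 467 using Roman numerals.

Convert 467 to Roman numerals:
  467 contains 1×400 (CD)
  67 contains 1×50 (L)
  17 contains 1×10 (X)
  7 contains 1×5 (V)
  2 contains 2×1 (II)

CDLXVII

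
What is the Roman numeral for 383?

Convert 383 to Roman numerals:
  383 contains 3×100 (CCC)
  83 contains 1×50 (L)
  33 contains 3×10 (XXX)
  3 contains 3×1 (III)

CCCLXXXIII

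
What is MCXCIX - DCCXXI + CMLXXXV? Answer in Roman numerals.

MCXCIX = 1199, DCCXXI = 721, CMLXXXV = 985
1199 - 721 = 478
478 + 985 = 1463

MCDLXIII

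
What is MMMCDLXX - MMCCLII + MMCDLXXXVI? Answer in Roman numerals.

MMMCDLXX = 3470, MMCCLII = 2252, MMCDLXXXVI = 2486
3470 - 2252 = 1218
1218 + 2486 = 3704

MMMDCCIV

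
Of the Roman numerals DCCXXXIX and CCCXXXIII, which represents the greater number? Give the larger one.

DCCXXXIX = 739
CCCXXXIII = 333
739 is larger

DCCXXXIX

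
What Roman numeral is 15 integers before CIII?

CIII = 103
103 - 15 = 88

LXXXVIII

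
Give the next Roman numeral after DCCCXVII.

DCCCXVII = 817; next is 818

DCCCXVIII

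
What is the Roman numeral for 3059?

Convert 3059 to Roman numerals:
  3059 contains 3×1000 (MMM)
  59 contains 1×50 (L)
  9 contains 1×9 (IX)

MMMLIX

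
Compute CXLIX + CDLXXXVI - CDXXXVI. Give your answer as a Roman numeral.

CXLIX = 149, CDLXXXVI = 486, CDXXXVI = 436
149 + 486 = 635
635 - 436 = 199

CXCIX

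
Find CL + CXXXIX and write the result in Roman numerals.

CL = 150
CXXXIX = 139
150 + 139 = 289

CCLXXXIX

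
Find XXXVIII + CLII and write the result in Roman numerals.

XXXVIII = 38
CLII = 152
38 + 152 = 190

CXC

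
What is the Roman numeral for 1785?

Convert 1785 to Roman numerals:
  1785 contains 1×1000 (M)
  785 contains 1×500 (D)
  285 contains 2×100 (CC)
  85 contains 1×50 (L)
  35 contains 3×10 (XXX)
  5 contains 1×5 (V)

MDCCLXXXV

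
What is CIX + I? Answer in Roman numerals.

CIX = 109
I = 1
109 + 1 = 110

CX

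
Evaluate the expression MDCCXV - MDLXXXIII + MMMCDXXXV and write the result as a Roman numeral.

MDCCXV = 1715, MDLXXXIII = 1583, MMMCDXXXV = 3435
1715 - 1583 = 132
132 + 3435 = 3567

MMMDLXVII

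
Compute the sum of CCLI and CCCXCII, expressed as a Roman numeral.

CCLI = 251
CCCXCII = 392
251 + 392 = 643

DCXLIII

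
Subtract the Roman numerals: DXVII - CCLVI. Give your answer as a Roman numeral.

DXVII = 517
CCLVI = 256
517 - 256 = 261

CCLXI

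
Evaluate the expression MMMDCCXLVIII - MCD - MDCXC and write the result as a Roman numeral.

MMMDCCXLVIII = 3748, MCD = 1400, MDCXC = 1690
3748 - 1400 = 2348
2348 - 1690 = 658

DCLVIII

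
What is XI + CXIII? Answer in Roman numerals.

XI = 11
CXIII = 113
11 + 113 = 124

CXXIV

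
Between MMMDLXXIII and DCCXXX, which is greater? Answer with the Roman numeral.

MMMDLXXIII = 3573
DCCXXX = 730
3573 is larger

MMMDLXXIII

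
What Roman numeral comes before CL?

CL = 150; previous is 149

CXLIX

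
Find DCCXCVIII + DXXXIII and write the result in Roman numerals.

DCCXCVIII = 798
DXXXIII = 533
798 + 533 = 1331

MCCCXXXI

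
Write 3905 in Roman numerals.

Convert 3905 to Roman numerals:
  3905 contains 3×1000 (MMM)
  905 contains 1×900 (CM)
  5 contains 1×5 (V)

MMMCMV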